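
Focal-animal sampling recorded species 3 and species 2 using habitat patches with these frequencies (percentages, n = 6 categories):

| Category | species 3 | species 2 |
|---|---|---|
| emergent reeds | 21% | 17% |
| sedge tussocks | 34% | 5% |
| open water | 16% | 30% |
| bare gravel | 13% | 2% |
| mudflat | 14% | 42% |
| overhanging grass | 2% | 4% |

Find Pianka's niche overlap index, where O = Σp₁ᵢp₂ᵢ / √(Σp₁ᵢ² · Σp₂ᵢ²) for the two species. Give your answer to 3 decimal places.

Convert percentages to proportions (divide by 100).
Σ p₁ᵢp₂ᵢ = 0.0357 + 0.0170 + 0.0480 + 0.0026 + 0.0588 + 0.0008 = 0.1629
Σp_1ᵢ² = 0.21² + 0.34² + 0.16² + 0.13² + 0.14² + 0.02² = 0.0441 + 0.1156 + 0.0256 + 0.0169 + 0.0196 + 0.0004 = 0.2222
Σp_2ᵢ² = 0.17² + 0.05² + 0.30² + 0.02² + 0.42² + 0.04² = 0.0289 + 0.0025 + 0.0900 + 0.0004 + 0.1764 + 0.0016 = 0.2998
O = 0.1629 / √(0.2222 × 0.2998) = 0.1629 / 0.258100 = 0.63115

0.631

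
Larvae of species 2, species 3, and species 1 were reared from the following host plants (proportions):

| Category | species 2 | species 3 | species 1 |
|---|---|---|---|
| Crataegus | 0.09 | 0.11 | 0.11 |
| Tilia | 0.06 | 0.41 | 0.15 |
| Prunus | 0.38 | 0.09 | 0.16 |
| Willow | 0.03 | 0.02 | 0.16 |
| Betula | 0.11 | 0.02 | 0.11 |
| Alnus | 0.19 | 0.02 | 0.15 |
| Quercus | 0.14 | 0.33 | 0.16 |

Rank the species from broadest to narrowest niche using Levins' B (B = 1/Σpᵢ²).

Σp_2ᵢ² = 0.09² + 0.06² + 0.38² + 0.03² + 0.11² + 0.19² + 0.14² = 0.0081 + 0.0036 + 0.1444 + 0.0009 + 0.0121 + 0.0361 + 0.0196 = 0.2248
B_2 = 1 / 0.2248 = 4.4484
Σp_3ᵢ² = 0.11² + 0.41² + 0.09² + 0.02² + 0.02² + 0.02² + 0.33² = 0.0121 + 0.1681 + 0.0081 + 0.0004 + 0.0004 + 0.0004 + 0.1089 = 0.2984
B_3 = 1 / 0.2984 = 3.3512
Σp_1ᵢ² = 0.11² + 0.15² + 0.16² + 0.16² + 0.11² + 0.15² + 0.16² = 0.0121 + 0.0225 + 0.0256 + 0.0256 + 0.0121 + 0.0225 + 0.0256 = 0.1460
B_1 = 1 / 0.1460 = 6.8493
Ranking by B (broadest → narrowest): species 1 (6.85) > species 2 (4.45) > species 3 (3.35)

species 1 > species 2 > species 3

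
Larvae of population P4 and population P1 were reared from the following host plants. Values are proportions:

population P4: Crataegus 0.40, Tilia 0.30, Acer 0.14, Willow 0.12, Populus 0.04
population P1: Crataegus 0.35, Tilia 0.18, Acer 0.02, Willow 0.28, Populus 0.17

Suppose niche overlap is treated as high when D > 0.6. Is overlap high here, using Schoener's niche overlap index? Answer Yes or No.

Σ|p₁ᵢ − p₂ᵢ| = 0.05 + 0.12 + 0.12 + 0.16 + 0.13 = 0.58
D = 1 − ½ × 0.58 = 1 − 0.290 = 0.7100
D = 0.7100 > 0.6 → Yes.

Yes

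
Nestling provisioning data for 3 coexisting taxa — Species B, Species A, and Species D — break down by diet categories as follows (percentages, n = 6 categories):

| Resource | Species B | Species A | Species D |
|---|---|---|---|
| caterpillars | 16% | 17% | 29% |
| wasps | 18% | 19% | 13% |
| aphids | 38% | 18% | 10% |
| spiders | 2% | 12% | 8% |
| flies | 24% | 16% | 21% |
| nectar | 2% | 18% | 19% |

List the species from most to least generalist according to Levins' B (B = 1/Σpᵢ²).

Convert percentages to proportions (divide by 100).
Σp_Bᵢ² = 0.16² + 0.18² + 0.38² + 0.02² + 0.24² + 0.02² = 0.0256 + 0.0324 + 0.1444 + 0.0004 + 0.0576 + 0.0004 = 0.2608
B_B = 1 / 0.2608 = 3.8344
Σp_Aᵢ² = 0.17² + 0.19² + 0.18² + 0.12² + 0.16² + 0.18² = 0.0289 + 0.0361 + 0.0324 + 0.0144 + 0.0256 + 0.0324 = 0.1698
B_A = 1 / 0.1698 = 5.8893
Σp_Dᵢ² = 0.29² + 0.13² + 0.10² + 0.08² + 0.21² + 0.19² = 0.0841 + 0.0169 + 0.0100 + 0.0064 + 0.0441 + 0.0361 = 0.1976
B_D = 1 / 0.1976 = 5.0607
Ranking by B (broadest → narrowest): Species A (5.89) > Species D (5.06) > Species B (3.83)

Species A > Species D > Species B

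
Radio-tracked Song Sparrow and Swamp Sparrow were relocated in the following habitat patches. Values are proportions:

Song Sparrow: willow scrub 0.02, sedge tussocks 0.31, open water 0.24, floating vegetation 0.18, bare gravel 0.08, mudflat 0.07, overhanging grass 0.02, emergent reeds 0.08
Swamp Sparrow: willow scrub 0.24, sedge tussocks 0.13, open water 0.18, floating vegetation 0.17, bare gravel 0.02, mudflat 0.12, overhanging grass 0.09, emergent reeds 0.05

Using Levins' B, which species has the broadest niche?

Σp_Songᵢ² = 0.02² + 0.31² + 0.24² + 0.18² + 0.08² + 0.07² + 0.02² + 0.08² = 0.0004 + 0.0961 + 0.0576 + 0.0324 + 0.0064 + 0.0049 + 0.0004 + 0.0064 = 0.2046
B_Song = 1 / 0.2046 = 4.8876
Σp_Swamᵢ² = 0.24² + 0.13² + 0.18² + 0.17² + 0.02² + 0.12² + 0.09² + 0.05² = 0.0576 + 0.0169 + 0.0324 + 0.0289 + 0.0004 + 0.0144 + 0.0081 + 0.0025 = 0.1612
B_Swam = 1 / 0.1612 = 6.2035
Highest B → broadest niche (most generalist): Swamp Sparrow (B = 6.20).

Swamp Sparrow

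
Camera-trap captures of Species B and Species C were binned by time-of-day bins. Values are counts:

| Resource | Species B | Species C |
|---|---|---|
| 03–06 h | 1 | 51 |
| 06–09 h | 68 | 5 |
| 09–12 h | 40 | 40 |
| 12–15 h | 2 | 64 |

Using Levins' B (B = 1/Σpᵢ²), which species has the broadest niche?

Species C

Proportions for Species B (n=111): 1/111=0.0090, 68/111=0.6126, 40/111=0.3604, 2/111=0.0180
Proportions for Species C (n=160): 51/160=0.3188, 5/160=0.0313, 40/160=0.2500, 64/160=0.4000
Σp_Bᵢ² = 0.0090² + 0.6126² + 0.3604² + 0.0180² = 0.000081 + 0.375279 + 0.129888 + 0.000324 = 0.505572
B_B = 1 / 0.505572 = 1.9780
Σp_Cᵢ² = 0.3188² + 0.0313² + 0.2500² + 0.4000² = 0.101633 + 0.000980 + 0.062500 + 0.160000 = 0.325113
B_C = 1 / 0.325113 = 3.0759
Highest B → broadest niche (most generalist): Species C (B = 3.08).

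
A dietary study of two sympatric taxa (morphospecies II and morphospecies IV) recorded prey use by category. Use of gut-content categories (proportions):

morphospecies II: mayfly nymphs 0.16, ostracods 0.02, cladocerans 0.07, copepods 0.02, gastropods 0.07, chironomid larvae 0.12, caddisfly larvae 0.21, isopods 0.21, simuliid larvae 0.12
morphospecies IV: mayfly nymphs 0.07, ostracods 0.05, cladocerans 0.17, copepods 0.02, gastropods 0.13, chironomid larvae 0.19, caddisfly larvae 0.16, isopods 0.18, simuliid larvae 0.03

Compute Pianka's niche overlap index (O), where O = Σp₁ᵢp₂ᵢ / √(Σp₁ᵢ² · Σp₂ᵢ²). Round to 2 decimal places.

0.87

Σ p₁ᵢp₂ᵢ = 0.0112 + 0.0010 + 0.0119 + 0.0004 + 0.0091 + 0.0228 + 0.0336 + 0.0378 + 0.0036 = 0.1314
Σp_1ᵢ² = 0.16² + 0.02² + 0.07² + 0.02² + 0.07² + 0.12² + 0.21² + 0.21² + 0.12² = 0.0256 + 0.0004 + 0.0049 + 0.0004 + 0.0049 + 0.0144 + 0.0441 + 0.0441 + 0.0144 = 0.1532
Σp_2ᵢ² = 0.07² + 0.05² + 0.17² + 0.02² + 0.13² + 0.19² + 0.16² + 0.18² + 0.03² = 0.0049 + 0.0025 + 0.0289 + 0.0004 + 0.0169 + 0.0361 + 0.0256 + 0.0324 + 0.0009 = 0.1486
O = 0.1314 / √(0.1532 × 0.1486) = 0.1314 / 0.15088 = 0.8709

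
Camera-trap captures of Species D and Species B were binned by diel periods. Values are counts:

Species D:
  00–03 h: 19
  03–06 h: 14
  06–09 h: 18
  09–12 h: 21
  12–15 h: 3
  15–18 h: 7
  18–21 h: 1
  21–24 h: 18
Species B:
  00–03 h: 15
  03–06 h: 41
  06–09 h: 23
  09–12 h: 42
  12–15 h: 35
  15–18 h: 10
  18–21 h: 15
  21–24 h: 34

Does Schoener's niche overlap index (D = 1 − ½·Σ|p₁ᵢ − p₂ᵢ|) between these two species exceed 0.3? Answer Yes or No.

Proportions for Species D (n=101): 19/101=0.1881, 14/101=0.1386, 18/101=0.1782, 21/101=0.2079, 3/101=0.0297, 7/101=0.0693, 1/101=0.0099, 18/101=0.1782
Proportions for Species B (n=215): 15/215=0.0698, 41/215=0.1907, 23/215=0.1070, 42/215=0.1953, 35/215=0.1628, 10/215=0.0465, 15/215=0.0698, 34/215=0.1581
Σ|p₁ᵢ − p₂ᵢ| = 0.1183 + 0.0521 + 0.0712 + 0.0126 + 0.1331 + 0.0228 + 0.0599 + 0.0201 = 0.4901
D = 1 − ½ × 0.4901 = 1 − 0.24505 = 0.75495
D = 0.75495 > 0.3 → Yes.

Yes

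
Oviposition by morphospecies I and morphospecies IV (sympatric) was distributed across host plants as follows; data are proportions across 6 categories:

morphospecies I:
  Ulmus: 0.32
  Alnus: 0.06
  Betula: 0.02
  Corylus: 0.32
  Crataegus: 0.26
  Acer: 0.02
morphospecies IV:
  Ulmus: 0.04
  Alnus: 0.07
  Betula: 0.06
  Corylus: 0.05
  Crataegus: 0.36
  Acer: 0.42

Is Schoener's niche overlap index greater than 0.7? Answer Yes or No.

No

Σ|p₁ᵢ − p₂ᵢ| = 0.28 + 0.01 + 0.04 + 0.27 + 0.10 + 0.40 = 1.10
D = 1 − ½ × 1.10 = 1 − 0.550 = 0.4500
D = 0.4500 < 0.7 → No.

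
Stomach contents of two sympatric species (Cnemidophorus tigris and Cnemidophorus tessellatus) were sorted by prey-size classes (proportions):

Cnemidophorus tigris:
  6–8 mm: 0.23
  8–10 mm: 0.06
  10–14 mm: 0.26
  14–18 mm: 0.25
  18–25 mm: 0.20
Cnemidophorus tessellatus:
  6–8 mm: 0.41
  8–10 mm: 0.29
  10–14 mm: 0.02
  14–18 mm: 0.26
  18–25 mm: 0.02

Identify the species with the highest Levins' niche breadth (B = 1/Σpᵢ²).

Σp_tigrᵢ² = 0.23² + 0.06² + 0.26² + 0.25² + 0.20² = 0.0529 + 0.0036 + 0.0676 + 0.0625 + 0.0400 = 0.2266
B_tigr = 1 / 0.2266 = 4.4131
Σp_tessᵢ² = 0.41² + 0.29² + 0.02² + 0.26² + 0.02² = 0.1681 + 0.0841 + 0.0004 + 0.0676 + 0.0004 = 0.3206
B_tess = 1 / 0.3206 = 3.1192
Highest B → broadest niche (most generalist): Cnemidophorus tigris (B = 4.41).

Cnemidophorus tigris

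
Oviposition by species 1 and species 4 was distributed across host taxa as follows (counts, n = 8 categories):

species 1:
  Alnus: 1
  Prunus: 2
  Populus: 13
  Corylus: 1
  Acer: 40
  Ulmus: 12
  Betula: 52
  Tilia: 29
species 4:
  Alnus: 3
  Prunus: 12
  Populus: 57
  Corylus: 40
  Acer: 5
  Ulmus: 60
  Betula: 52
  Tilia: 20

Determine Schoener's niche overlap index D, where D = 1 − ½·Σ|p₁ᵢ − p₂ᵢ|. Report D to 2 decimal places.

Proportions for species 1 (n=150): 1/150=0.0067, 2/150=0.0133, 13/150=0.0867, 1/150=0.0067, 40/150=0.2667, 12/150=0.0800, 52/150=0.3467, 29/150=0.1933
Proportions for species 4 (n=249): 3/249=0.0120, 12/249=0.0482, 57/249=0.2289, 40/249=0.1606, 5/249=0.0201, 60/249=0.2410, 52/249=0.2088, 20/249=0.0803
Σ|p₁ᵢ − p₂ᵢ| = 0.0053 + 0.0349 + 0.1422 + 0.1539 + 0.2466 + 0.1610 + 0.1379 + 0.1130 = 0.9948
D = 1 − ½ × 0.9948 = 1 − 0.49740 = 0.50260

0.50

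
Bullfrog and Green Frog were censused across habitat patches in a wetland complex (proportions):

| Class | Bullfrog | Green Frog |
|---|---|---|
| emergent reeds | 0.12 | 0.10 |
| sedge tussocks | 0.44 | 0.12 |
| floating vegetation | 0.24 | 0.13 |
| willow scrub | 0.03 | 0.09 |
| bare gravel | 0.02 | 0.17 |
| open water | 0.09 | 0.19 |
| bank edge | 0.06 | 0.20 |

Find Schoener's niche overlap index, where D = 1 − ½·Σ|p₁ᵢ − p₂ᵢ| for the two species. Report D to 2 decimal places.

Σ|p₁ᵢ − p₂ᵢ| = 0.02 + 0.32 + 0.11 + 0.06 + 0.15 + 0.10 + 0.14 = 0.90
D = 1 − ½ × 0.90 = 1 − 0.450 = 0.5500

0.55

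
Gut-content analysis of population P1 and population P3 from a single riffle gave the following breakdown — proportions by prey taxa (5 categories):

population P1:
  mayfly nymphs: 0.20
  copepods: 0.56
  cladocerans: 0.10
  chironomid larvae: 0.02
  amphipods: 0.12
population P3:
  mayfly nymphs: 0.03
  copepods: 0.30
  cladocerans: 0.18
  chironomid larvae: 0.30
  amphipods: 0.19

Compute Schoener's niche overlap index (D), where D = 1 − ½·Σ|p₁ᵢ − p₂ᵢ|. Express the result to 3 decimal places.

Σ|p₁ᵢ − p₂ᵢ| = 0.17 + 0.26 + 0.08 + 0.28 + 0.07 = 0.86
D = 1 − ½ × 0.86 = 1 − 0.430 = 0.57000

0.570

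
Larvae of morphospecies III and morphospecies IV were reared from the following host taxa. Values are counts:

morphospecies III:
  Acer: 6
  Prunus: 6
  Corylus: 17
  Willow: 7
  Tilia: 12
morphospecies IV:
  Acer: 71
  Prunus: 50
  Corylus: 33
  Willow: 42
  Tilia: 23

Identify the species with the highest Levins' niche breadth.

Proportions for morphospecies III (n=48): 6/48=0.1250, 6/48=0.1250, 17/48=0.3542, 7/48=0.1458, 12/48=0.2500
Proportions for morphospecies IV (n=219): 71/219=0.3242, 50/219=0.2283, 33/219=0.1507, 42/219=0.1918, 23/219=0.1050
Σp_IIIᵢ² = 0.1250² + 0.1250² + 0.3542² + 0.1458² + 0.2500² = 0.015625 + 0.015625 + 0.125458 + 0.021258 + 0.062500 = 0.240466
B_III = 1 / 0.240466 = 4.1586
Σp_IVᵢ² = 0.3242² + 0.2283² + 0.1507² + 0.1918² + 0.1050² = 0.105106 + 0.052121 + 0.022710 + 0.036787 + 0.011025 = 0.227749
B_IV = 1 / 0.227749 = 4.3908
Highest B → broadest niche (most generalist): morphospecies IV (B = 4.39).

morphospecies IV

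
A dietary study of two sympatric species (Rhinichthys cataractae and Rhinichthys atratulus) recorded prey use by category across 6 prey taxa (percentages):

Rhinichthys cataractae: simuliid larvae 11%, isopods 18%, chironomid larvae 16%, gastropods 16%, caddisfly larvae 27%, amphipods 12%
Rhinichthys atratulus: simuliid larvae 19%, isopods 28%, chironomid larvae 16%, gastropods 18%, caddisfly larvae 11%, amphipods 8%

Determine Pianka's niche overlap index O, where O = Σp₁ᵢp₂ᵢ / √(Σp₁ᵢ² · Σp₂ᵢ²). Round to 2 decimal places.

0.88

Convert percentages to proportions (divide by 100).
Σ p₁ᵢp₂ᵢ = 0.0209 + 0.0504 + 0.0256 + 0.0288 + 0.0297 + 0.0096 = 0.1650
Σp_1ᵢ² = 0.11² + 0.18² + 0.16² + 0.16² + 0.27² + 0.12² = 0.0121 + 0.0324 + 0.0256 + 0.0256 + 0.0729 + 0.0144 = 0.1830
Σp_2ᵢ² = 0.19² + 0.28² + 0.16² + 0.18² + 0.11² + 0.08² = 0.0361 + 0.0784 + 0.0256 + 0.0324 + 0.0121 + 0.0064 = 0.1910
O = 0.1650 / √(0.1830 × 0.1910) = 0.1650 / 0.18696 = 0.8825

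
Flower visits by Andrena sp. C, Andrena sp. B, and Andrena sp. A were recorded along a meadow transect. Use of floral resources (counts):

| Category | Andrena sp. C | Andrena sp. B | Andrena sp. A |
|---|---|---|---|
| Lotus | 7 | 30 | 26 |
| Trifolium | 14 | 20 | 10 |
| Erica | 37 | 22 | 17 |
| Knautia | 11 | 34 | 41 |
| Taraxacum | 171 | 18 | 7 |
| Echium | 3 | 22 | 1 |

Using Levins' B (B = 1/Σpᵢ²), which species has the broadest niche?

Proportions for Andrena sp. C (n=243): 7/243=0.0288, 14/243=0.0576, 37/243=0.1523, 11/243=0.0453, 171/243=0.7037, 3/243=0.0123
Proportions for Andrena sp. B (n=146): 30/146=0.2055, 20/146=0.1370, 22/146=0.1507, 34/146=0.2329, 18/146=0.1233, 22/146=0.1507
Proportions for Andrena sp. A (n=102): 26/102=0.2549, 10/102=0.0980, 17/102=0.1667, 41/102=0.4020, 7/102=0.0686, 1/102=0.0098
Σp_Cᵢ² = 0.0288² + 0.0576² + 0.1523² + 0.0453² + 0.7037² + 0.0123² = 0.000829 + 0.003318 + 0.023195 + 0.002052 + 0.495194 + 0.000151 = 0.524739
B_C = 1 / 0.524739 = 1.9057
Σp_Bᵢ² = 0.2055² + 0.1370² + 0.1507² + 0.2329² + 0.1233² + 0.1507² = 0.042230 + 0.018769 + 0.022710 + 0.054242 + 0.015203 + 0.022710 = 0.175864
B_B = 1 / 0.175864 = 5.6862
Σp_Aᵢ² = 0.2549² + 0.0980² + 0.1667² + 0.4020² + 0.0686² + 0.0098² = 0.064974 + 0.009604 + 0.027789 + 0.161604 + 0.004706 + 0.000096 = 0.268773
B_A = 1 / 0.268773 = 3.7206
Highest B → broadest niche (most generalist): Andrena sp. B (B = 5.69).

Andrena sp. B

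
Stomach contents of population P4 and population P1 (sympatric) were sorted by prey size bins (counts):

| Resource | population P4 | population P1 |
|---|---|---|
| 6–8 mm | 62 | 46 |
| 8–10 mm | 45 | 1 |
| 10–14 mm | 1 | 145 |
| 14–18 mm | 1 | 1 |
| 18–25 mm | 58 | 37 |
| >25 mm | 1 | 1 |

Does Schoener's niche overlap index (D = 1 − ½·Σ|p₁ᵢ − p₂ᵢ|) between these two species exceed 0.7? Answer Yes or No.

No

Proportions for population P4 (n=168): 62/168=0.3690, 45/168=0.2679, 1/168=0.0060, 1/168=0.0060, 58/168=0.3452, 1/168=0.0060
Proportions for population P1 (n=231): 46/231=0.1991, 1/231=0.0043, 145/231=0.6277, 1/231=0.0043, 37/231=0.1602, 1/231=0.0043
Σ|p₁ᵢ − p₂ᵢ| = 0.1699 + 0.2636 + 0.6217 + 0.0017 + 0.1850 + 0.0017 = 1.2436
D = 1 − ½ × 1.2436 = 1 − 0.62180 = 0.37820
D = 0.37820 < 0.7 → No.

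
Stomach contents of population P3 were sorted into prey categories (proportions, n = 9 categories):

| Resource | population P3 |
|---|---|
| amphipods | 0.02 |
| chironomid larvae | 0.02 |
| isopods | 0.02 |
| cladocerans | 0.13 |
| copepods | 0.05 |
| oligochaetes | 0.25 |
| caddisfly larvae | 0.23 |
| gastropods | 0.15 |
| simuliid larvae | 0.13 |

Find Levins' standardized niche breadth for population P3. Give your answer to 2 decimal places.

0.59

Σpᵢ² = 0.02² + 0.02² + 0.02² + 0.13² + 0.05² + 0.25² + 0.23² + 0.15² + 0.13² = 0.0004 + 0.0004 + 0.0004 + 0.0169 + 0.0025 + 0.0625 + 0.0529 + 0.0225 + 0.0169 = 0.1754
B = 1 / 0.1754 = 5.7013
Bₛ = (B − 1)/(n − 1) = (5.7013 − 1)/(9 − 1) = 4.7013/8 = 0.5877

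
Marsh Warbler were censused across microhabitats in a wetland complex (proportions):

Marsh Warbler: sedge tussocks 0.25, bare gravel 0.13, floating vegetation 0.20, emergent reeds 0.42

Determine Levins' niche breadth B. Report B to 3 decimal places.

Σpᵢ² = 0.25² + 0.13² + 0.20² + 0.42² = 0.0625 + 0.0169 + 0.0400 + 0.1764 = 0.2958
B = 1 / 0.2958 = 3.38066

3.381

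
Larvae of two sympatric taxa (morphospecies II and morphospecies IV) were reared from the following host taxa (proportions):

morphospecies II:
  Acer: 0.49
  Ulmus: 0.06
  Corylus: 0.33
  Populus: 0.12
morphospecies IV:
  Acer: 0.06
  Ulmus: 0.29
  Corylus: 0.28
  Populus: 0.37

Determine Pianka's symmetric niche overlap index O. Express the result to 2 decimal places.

Σ p₁ᵢp₂ᵢ = 0.0294 + 0.0174 + 0.0924 + 0.0444 = 0.1836
Σp_1ᵢ² = 0.49² + 0.06² + 0.33² + 0.12² = 0.2401 + 0.0036 + 0.1089 + 0.0144 = 0.3670
Σp_2ᵢ² = 0.06² + 0.29² + 0.28² + 0.37² = 0.0036 + 0.0841 + 0.0784 + 0.1369 = 0.3030
O = 0.1836 / √(0.3670 × 0.3030) = 0.1836 / 0.33347 = 0.5506

0.55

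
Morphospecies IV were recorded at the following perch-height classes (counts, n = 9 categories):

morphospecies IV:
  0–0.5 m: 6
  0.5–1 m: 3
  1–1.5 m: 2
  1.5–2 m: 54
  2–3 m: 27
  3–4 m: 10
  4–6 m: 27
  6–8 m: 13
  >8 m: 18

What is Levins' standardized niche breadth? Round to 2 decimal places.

Proportions for morphospecies IV (n=160): 6/160=0.0375, 3/160=0.0188, 2/160=0.0125, 54/160=0.3375, 27/160=0.1688, 10/160=0.0625, 27/160=0.1688, 13/160=0.0813, 18/160=0.1125
Σpᵢ² = 0.0375² + 0.0188² + 0.0125² + 0.3375² + 0.1688² + 0.0625² + 0.1688² + 0.0813² + 0.1125² = 0.001406 + 0.000353 + 0.000156 + 0.113906 + 0.028493 + 0.003906 + 0.028493 + 0.006610 + 0.012656 = 0.195979
B = 1 / 0.195979 = 5.1026
Bₛ = (B − 1)/(n − 1) = (5.1026 − 1)/(9 − 1) = 4.1026/8 = 0.5128

0.51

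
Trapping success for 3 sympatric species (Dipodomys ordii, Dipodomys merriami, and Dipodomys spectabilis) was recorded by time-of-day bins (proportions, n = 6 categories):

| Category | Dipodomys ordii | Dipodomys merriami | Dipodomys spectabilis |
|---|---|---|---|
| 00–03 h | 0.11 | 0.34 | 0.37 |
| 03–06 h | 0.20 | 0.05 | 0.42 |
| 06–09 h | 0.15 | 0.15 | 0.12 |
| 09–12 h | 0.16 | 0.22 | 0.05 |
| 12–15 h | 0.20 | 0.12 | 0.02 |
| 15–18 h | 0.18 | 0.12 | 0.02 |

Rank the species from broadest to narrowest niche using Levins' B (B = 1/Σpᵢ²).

Dipodomys ordii > Dipodomys merriami > Dipodomys spectabilis

Σp_ordiᵢ² = 0.11² + 0.20² + 0.15² + 0.16² + 0.20² + 0.18² = 0.0121 + 0.0400 + 0.0225 + 0.0256 + 0.0400 + 0.0324 = 0.1726
B_ordi = 1 / 0.1726 = 5.7937
Σp_merrᵢ² = 0.34² + 0.05² + 0.15² + 0.22² + 0.12² + 0.12² = 0.1156 + 0.0025 + 0.0225 + 0.0484 + 0.0144 + 0.0144 = 0.2178
B_merr = 1 / 0.2178 = 4.5914
Σp_specᵢ² = 0.37² + 0.42² + 0.12² + 0.05² + 0.02² + 0.02² = 0.1369 + 0.1764 + 0.0144 + 0.0025 + 0.0004 + 0.0004 = 0.3310
B_spec = 1 / 0.3310 = 3.0211
Ranking by B (broadest → narrowest): Dipodomys ordii (5.79) > Dipodomys merriami (4.59) > Dipodomys spectabilis (3.02)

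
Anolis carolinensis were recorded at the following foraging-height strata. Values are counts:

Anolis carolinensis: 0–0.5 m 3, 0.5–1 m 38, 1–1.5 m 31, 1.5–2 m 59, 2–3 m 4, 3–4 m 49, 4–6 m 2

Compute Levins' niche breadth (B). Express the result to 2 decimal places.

4.16

Proportions for Anolis carolinensis (n=186): 3/186=0.0161, 38/186=0.2043, 31/186=0.1667, 59/186=0.3172, 4/186=0.0215, 49/186=0.2634, 2/186=0.0108
Σpᵢ² = 0.0161² + 0.2043² + 0.1667² + 0.3172² + 0.0215² + 0.2634² + 0.0108² = 0.000259 + 0.041738 + 0.027789 + 0.100616 + 0.000462 + 0.069380 + 0.000117 = 0.240361
B = 1 / 0.240361 = 4.1604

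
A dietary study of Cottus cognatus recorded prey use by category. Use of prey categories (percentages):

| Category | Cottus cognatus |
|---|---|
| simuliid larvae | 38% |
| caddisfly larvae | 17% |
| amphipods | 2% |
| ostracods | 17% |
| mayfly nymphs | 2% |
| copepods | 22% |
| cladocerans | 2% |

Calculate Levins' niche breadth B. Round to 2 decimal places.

3.97

Convert percentages to proportions (divide by 100).
Σpᵢ² = 0.38² + 0.17² + 0.02² + 0.17² + 0.02² + 0.22² + 0.02² = 0.1444 + 0.0289 + 0.0004 + 0.0289 + 0.0004 + 0.0484 + 0.0004 = 0.2518
B = 1 / 0.2518 = 3.9714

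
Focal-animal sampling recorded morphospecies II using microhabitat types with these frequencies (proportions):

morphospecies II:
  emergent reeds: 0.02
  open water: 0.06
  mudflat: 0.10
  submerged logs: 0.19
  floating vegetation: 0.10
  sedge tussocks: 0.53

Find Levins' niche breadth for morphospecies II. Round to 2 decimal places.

Σpᵢ² = 0.02² + 0.06² + 0.10² + 0.19² + 0.10² + 0.53² = 0.0004 + 0.0036 + 0.0100 + 0.0361 + 0.0100 + 0.2809 = 0.3410
B = 1 / 0.3410 = 2.9326

2.93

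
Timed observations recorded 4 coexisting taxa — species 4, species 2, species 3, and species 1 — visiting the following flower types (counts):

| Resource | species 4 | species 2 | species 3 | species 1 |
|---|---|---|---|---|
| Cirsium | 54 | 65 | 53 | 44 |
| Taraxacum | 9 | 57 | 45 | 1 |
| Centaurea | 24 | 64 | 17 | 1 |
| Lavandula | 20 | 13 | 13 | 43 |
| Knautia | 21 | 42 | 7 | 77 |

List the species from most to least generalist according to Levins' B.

Proportions for species 4 (n=128): 54/128=0.4219, 9/128=0.0703, 24/128=0.1875, 20/128=0.1563, 21/128=0.1641
Proportions for species 2 (n=241): 65/241=0.2697, 57/241=0.2365, 64/241=0.2656, 13/241=0.0539, 42/241=0.1743
Proportions for species 3 (n=135): 53/135=0.3926, 45/135=0.3333, 17/135=0.1259, 13/135=0.0963, 7/135=0.0519
Proportions for species 1 (n=166): 44/166=0.2651, 1/166=0.0060, 1/166=0.0060, 43/166=0.2590, 77/166=0.4639
Σp_4ᵢ² = 0.4219² + 0.0703² + 0.1875² + 0.1563² + 0.1641² = 0.178000 + 0.004942 + 0.035156 + 0.024430 + 0.026929 = 0.269457
B_4 = 1 / 0.269457 = 3.7112
Σp_2ᵢ² = 0.2697² + 0.2365² + 0.2656² + 0.0539² + 0.1743² = 0.072738 + 0.055932 + 0.070543 + 0.002905 + 0.030380 = 0.232498
B_2 = 1 / 0.232498 = 4.3011
Σp_3ᵢ² = 0.3926² + 0.3333² + 0.1259² + 0.0963² + 0.0519² = 0.154135 + 0.111089 + 0.015851 + 0.009274 + 0.002694 = 0.293043
B_3 = 1 / 0.293043 = 3.4125
Σp_1ᵢ² = 0.2651² + 0.0060² + 0.0060² + 0.2590² + 0.4639² = 0.070278 + 0.000036 + 0.000036 + 0.067081 + 0.215203 = 0.352634
B_1 = 1 / 0.352634 = 2.8358
Ranking by B (broadest → narrowest): species 2 (4.30) > species 4 (3.71) > species 3 (3.41) > species 1 (2.84)

species 2 > species 4 > species 3 > species 1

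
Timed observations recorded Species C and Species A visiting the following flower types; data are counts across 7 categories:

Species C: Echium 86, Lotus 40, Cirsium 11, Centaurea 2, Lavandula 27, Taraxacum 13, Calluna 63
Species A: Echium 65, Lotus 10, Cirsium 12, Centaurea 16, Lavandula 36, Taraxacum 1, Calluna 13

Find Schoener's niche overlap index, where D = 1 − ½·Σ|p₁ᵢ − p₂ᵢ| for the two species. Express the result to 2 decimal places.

0.68

Proportions for Species C (n=242): 86/242=0.3554, 40/242=0.1653, 11/242=0.0455, 2/242=0.0083, 27/242=0.1116, 13/242=0.0537, 63/242=0.2603
Proportions for Species A (n=153): 65/153=0.4248, 10/153=0.0654, 12/153=0.0784, 16/153=0.1046, 36/153=0.2353, 1/153=0.0065, 13/153=0.0850
Σ|p₁ᵢ − p₂ᵢ| = 0.0694 + 0.0999 + 0.0329 + 0.0963 + 0.1237 + 0.0472 + 0.1753 = 0.6447
D = 1 − ½ × 0.6447 = 1 − 0.32235 = 0.67765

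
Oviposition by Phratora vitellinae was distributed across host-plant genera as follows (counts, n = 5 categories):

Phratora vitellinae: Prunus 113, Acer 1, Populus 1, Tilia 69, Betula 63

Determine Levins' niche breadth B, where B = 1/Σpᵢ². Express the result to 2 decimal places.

Proportions for Phratora vitellinae (n=247): 113/247=0.4575, 1/247=0.0040, 1/247=0.0040, 69/247=0.2794, 63/247=0.2551
Σpᵢ² = 0.4575² + 0.0040² + 0.0040² + 0.2794² + 0.2551² = 0.209306 + 0.000016 + 0.000016 + 0.078064 + 0.065076 = 0.352478
B = 1 / 0.352478 = 2.8371

2.84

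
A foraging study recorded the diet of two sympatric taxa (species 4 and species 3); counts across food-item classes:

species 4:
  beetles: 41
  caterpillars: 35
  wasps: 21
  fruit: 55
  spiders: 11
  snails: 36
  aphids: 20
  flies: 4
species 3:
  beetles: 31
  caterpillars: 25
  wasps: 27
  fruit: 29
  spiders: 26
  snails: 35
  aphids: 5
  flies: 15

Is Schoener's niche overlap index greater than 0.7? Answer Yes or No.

Yes

Proportions for species 4 (n=223): 41/223=0.1839, 35/223=0.1570, 21/223=0.0942, 55/223=0.2466, 11/223=0.0493, 36/223=0.1614, 20/223=0.0897, 4/223=0.0179
Proportions for species 3 (n=193): 31/193=0.1606, 25/193=0.1295, 27/193=0.1399, 29/193=0.1503, 26/193=0.1347, 35/193=0.1813, 5/193=0.0259, 15/193=0.0777
Σ|p₁ᵢ − p₂ᵢ| = 0.0233 + 0.0275 + 0.0457 + 0.0963 + 0.0854 + 0.0199 + 0.0638 + 0.0598 = 0.4217
D = 1 − ½ × 0.4217 = 1 − 0.21085 = 0.78915
D = 0.78915 > 0.7 → Yes.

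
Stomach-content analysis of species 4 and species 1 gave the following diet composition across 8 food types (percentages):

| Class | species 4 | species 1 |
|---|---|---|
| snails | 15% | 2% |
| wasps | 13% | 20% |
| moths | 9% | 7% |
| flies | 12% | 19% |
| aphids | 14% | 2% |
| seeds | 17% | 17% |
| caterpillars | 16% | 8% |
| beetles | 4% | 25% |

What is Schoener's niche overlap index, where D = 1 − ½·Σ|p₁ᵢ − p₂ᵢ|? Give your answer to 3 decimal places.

Convert percentages to proportions (divide by 100).
Σ|p₁ᵢ − p₂ᵢ| = 0.13 + 0.07 + 0.02 + 0.07 + 0.12 + 0.00 + 0.08 + 0.21 = 0.70
D = 1 − ½ × 0.70 = 1 − 0.350 = 0.65000

0.650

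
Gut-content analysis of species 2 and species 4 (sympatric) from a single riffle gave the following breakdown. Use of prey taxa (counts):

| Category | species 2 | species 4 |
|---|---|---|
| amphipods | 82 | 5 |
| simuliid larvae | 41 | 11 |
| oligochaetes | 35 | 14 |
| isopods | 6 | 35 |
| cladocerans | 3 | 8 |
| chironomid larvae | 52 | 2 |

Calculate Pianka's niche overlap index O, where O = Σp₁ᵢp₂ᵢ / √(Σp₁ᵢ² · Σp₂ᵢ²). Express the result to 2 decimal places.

0.38

Proportions for species 2 (n=219): 82/219=0.3744, 41/219=0.1872, 35/219=0.1598, 6/219=0.0274, 3/219=0.0137, 52/219=0.2374
Proportions for species 4 (n=75): 5/75=0.0667, 11/75=0.1467, 14/75=0.1867, 35/75=0.4667, 8/75=0.1067, 2/75=0.0267
Σ p₁ᵢp₂ᵢ = 0.024972 + 0.027462 + 0.029835 + 0.012788 + 0.001462 + 0.006339 = 0.102858
Σp_1ᵢ² = 0.3744² + 0.1872² + 0.1598² + 0.0274² + 0.0137² + 0.2374² = 0.140175 + 0.035044 + 0.025536 + 0.000751 + 0.000188 + 0.056359 = 0.258053
Σp_2ᵢ² = 0.0667² + 0.1467² + 0.1867² + 0.4667² + 0.1067² + 0.0267² = 0.004449 + 0.021521 + 0.034857 + 0.217809 + 0.011385 + 0.000713 = 0.290734
O = 0.102858 / √(0.258053 × 0.290734) = 0.102858 / 0.2739065 = 0.3755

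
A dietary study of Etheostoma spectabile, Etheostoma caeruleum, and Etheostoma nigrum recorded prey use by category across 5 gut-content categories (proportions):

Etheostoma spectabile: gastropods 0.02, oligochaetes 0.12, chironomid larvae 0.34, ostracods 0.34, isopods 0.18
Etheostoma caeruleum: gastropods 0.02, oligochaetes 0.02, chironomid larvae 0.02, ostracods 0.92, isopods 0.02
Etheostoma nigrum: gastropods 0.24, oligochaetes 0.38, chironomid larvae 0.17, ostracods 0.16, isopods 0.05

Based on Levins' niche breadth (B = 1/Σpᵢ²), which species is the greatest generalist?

Etheostoma nigrum

Σp_specᵢ² = 0.02² + 0.12² + 0.34² + 0.34² + 0.18² = 0.0004 + 0.0144 + 0.1156 + 0.1156 + 0.0324 = 0.2784
B_spec = 1 / 0.2784 = 3.5920
Σp_caerᵢ² = 0.02² + 0.02² + 0.02² + 0.92² + 0.02² = 0.0004 + 0.0004 + 0.0004 + 0.8464 + 0.0004 = 0.8480
B_caer = 1 / 0.8480 = 1.1792
Σp_nigrᵢ² = 0.24² + 0.38² + 0.17² + 0.16² + 0.05² = 0.0576 + 0.1444 + 0.0289 + 0.0256 + 0.0025 = 0.2590
B_nigr = 1 / 0.2590 = 3.8610
Highest B → broadest niche (most generalist): Etheostoma nigrum (B = 3.86).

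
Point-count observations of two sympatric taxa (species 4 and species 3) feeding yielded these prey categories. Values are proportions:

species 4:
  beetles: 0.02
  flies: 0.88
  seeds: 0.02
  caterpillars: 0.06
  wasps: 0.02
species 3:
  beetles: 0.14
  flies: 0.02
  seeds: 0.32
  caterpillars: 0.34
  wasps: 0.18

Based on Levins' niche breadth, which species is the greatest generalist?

species 3

Σp_4ᵢ² = 0.02² + 0.88² + 0.02² + 0.06² + 0.02² = 0.0004 + 0.7744 + 0.0004 + 0.0036 + 0.0004 = 0.7792
B_4 = 1 / 0.7792 = 1.2834
Σp_3ᵢ² = 0.14² + 0.02² + 0.32² + 0.34² + 0.18² = 0.0196 + 0.0004 + 0.1024 + 0.1156 + 0.0324 = 0.2704
B_3 = 1 / 0.2704 = 3.6982
Highest B → broadest niche (most generalist): species 3 (B = 3.70).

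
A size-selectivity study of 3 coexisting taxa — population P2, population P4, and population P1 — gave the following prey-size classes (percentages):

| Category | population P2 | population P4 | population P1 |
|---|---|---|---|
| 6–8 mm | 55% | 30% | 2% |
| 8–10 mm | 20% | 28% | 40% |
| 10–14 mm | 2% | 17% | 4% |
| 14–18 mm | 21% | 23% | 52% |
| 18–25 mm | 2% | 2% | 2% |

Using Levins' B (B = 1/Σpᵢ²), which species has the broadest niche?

Convert percentages to proportions (divide by 100).
Σp_P2ᵢ² = 0.55² + 0.20² + 0.02² + 0.21² + 0.02² = 0.3025 + 0.0400 + 0.0004 + 0.0441 + 0.0004 = 0.3874
B_P2 = 1 / 0.3874 = 2.5813
Σp_P4ᵢ² = 0.30² + 0.28² + 0.17² + 0.23² + 0.02² = 0.0900 + 0.0784 + 0.0289 + 0.0529 + 0.0004 = 0.2506
B_P4 = 1 / 0.2506 = 3.9904
Σp_P1ᵢ² = 0.02² + 0.40² + 0.04² + 0.52² + 0.02² = 0.0004 + 0.1600 + 0.0016 + 0.2704 + 0.0004 = 0.4328
B_P1 = 1 / 0.4328 = 2.3105
Highest B → broadest niche (most generalist): population P4 (B = 3.99).

population P4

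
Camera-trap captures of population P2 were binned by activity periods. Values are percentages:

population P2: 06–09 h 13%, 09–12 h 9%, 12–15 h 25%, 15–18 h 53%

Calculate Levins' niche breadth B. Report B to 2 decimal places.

Convert percentages to proportions (divide by 100).
Σpᵢ² = 0.13² + 0.09² + 0.25² + 0.53² = 0.0169 + 0.0081 + 0.0625 + 0.2809 = 0.3684
B = 1 / 0.3684 = 2.7144

2.71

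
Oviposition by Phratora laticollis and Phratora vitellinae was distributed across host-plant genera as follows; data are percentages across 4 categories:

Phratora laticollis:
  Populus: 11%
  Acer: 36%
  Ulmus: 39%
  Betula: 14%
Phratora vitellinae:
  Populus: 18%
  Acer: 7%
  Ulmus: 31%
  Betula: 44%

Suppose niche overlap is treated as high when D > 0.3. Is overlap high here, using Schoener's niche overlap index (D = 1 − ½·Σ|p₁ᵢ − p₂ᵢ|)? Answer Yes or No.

Yes

Convert percentages to proportions (divide by 100).
Σ|p₁ᵢ − p₂ᵢ| = 0.07 + 0.29 + 0.08 + 0.30 = 0.74
D = 1 − ½ × 0.74 = 1 − 0.370 = 0.6300
D = 0.6300 > 0.3 → Yes.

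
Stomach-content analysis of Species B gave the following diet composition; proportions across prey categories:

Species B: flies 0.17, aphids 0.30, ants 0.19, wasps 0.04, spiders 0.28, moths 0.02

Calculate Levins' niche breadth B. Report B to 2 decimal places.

4.25

Σpᵢ² = 0.17² + 0.30² + 0.19² + 0.04² + 0.28² + 0.02² = 0.0289 + 0.0900 + 0.0361 + 0.0016 + 0.0784 + 0.0004 = 0.2354
B = 1 / 0.2354 = 4.2481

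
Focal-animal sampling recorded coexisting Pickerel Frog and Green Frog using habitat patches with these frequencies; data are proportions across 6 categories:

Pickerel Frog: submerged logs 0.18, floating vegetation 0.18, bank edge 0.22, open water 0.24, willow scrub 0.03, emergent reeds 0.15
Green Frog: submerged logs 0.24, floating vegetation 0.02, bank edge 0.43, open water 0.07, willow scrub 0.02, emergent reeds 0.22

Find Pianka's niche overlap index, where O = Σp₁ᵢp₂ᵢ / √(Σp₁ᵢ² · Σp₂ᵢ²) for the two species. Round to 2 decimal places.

Σ p₁ᵢp₂ᵢ = 0.0432 + 0.0036 + 0.0946 + 0.0168 + 0.0006 + 0.0330 = 0.1918
Σp_1ᵢ² = 0.18² + 0.18² + 0.22² + 0.24² + 0.03² + 0.15² = 0.0324 + 0.0324 + 0.0484 + 0.0576 + 0.0009 + 0.0225 = 0.1942
Σp_2ᵢ² = 0.24² + 0.02² + 0.43² + 0.07² + 0.02² + 0.22² = 0.0576 + 0.0004 + 0.1849 + 0.0049 + 0.0004 + 0.0484 = 0.2966
O = 0.1918 / √(0.1942 × 0.2966) = 0.1918 / 0.24000 = 0.7992

0.80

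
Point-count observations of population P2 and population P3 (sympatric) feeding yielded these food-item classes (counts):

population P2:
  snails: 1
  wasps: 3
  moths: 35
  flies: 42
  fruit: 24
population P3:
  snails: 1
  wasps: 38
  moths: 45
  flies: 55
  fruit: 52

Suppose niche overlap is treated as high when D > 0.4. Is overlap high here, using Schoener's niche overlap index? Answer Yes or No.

Yes

Proportions for population P2 (n=105): 1/105=0.0095, 3/105=0.0286, 35/105=0.3333, 42/105=0.4000, 24/105=0.2286
Proportions for population P3 (n=191): 1/191=0.0052, 38/191=0.1990, 45/191=0.2356, 55/191=0.2880, 52/191=0.2723
Σ|p₁ᵢ − p₂ᵢ| = 0.0043 + 0.1704 + 0.0977 + 0.1120 + 0.0437 = 0.4281
D = 1 − ½ × 0.4281 = 1 − 0.21405 = 0.78595
D = 0.78595 > 0.4 → Yes.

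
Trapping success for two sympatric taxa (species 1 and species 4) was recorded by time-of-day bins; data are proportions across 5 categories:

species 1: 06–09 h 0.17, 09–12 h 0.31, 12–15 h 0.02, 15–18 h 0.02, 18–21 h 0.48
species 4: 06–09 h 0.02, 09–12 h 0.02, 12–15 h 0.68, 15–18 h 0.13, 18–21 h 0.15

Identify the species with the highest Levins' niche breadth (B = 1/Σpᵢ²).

species 1

Σp_1ᵢ² = 0.17² + 0.31² + 0.02² + 0.02² + 0.48² = 0.0289 + 0.0961 + 0.0004 + 0.0004 + 0.2304 = 0.3562
B_1 = 1 / 0.3562 = 2.8074
Σp_4ᵢ² = 0.02² + 0.02² + 0.68² + 0.13² + 0.15² = 0.0004 + 0.0004 + 0.4624 + 0.0169 + 0.0225 = 0.5026
B_4 = 1 / 0.5026 = 1.9897
Highest B → broadest niche (most generalist): species 1 (B = 2.81).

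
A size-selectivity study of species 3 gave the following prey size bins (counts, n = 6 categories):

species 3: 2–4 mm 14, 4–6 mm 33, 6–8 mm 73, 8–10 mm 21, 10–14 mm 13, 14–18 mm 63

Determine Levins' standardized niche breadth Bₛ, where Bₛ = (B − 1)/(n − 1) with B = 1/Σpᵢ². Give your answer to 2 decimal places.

0.64

Proportions for species 3 (n=217): 14/217=0.0645, 33/217=0.1521, 73/217=0.3364, 21/217=0.0968, 13/217=0.0599, 63/217=0.2903
Σpᵢ² = 0.0645² + 0.1521² + 0.3364² + 0.0968² + 0.0599² + 0.2903² = 0.004160 + 0.023134 + 0.113165 + 0.009370 + 0.003588 + 0.084274 = 0.237691
B = 1 / 0.237691 = 4.2071
Bₛ = (B − 1)/(n − 1) = (4.2071 − 1)/(6 − 1) = 3.2071/5 = 0.6414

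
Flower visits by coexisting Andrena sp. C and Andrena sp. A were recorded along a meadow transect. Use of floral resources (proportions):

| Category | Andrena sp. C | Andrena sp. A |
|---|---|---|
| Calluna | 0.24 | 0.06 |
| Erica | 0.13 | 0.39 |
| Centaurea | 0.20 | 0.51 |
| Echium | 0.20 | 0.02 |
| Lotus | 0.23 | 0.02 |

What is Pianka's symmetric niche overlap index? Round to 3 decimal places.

Σ p₁ᵢp₂ᵢ = 0.0144 + 0.0507 + 0.1020 + 0.0040 + 0.0046 = 0.1757
Σp_1ᵢ² = 0.24² + 0.13² + 0.20² + 0.20² + 0.23² = 0.0576 + 0.0169 + 0.0400 + 0.0400 + 0.0529 = 0.2074
Σp_2ᵢ² = 0.06² + 0.39² + 0.51² + 0.02² + 0.02² = 0.0036 + 0.1521 + 0.2601 + 0.0004 + 0.0004 = 0.4166
O = 0.1757 / √(0.2074 × 0.4166) = 0.1757 / 0.293944 = 0.59773

0.598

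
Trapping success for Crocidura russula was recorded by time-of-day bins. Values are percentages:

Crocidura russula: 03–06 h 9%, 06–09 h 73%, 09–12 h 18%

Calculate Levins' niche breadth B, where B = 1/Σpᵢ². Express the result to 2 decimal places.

Convert percentages to proportions (divide by 100).
Σpᵢ² = 0.09² + 0.73² + 0.18² = 0.0081 + 0.5329 + 0.0324 = 0.5734
B = 1 / 0.5734 = 1.7440

1.74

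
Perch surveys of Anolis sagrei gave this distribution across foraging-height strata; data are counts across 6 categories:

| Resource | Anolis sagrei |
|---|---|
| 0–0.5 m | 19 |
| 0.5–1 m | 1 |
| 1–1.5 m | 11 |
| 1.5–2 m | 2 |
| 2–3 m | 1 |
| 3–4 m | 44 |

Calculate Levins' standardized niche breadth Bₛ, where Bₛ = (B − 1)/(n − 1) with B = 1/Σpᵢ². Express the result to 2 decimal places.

Proportions for Anolis sagrei (n=78): 19/78=0.2436, 1/78=0.0128, 11/78=0.1410, 2/78=0.0256, 1/78=0.0128, 44/78=0.5641
Σpᵢ² = 0.2436² + 0.0128² + 0.1410² + 0.0256² + 0.0128² + 0.5641² = 0.059341 + 0.000164 + 0.019881 + 0.000655 + 0.000164 + 0.318209 = 0.398414
B = 1 / 0.398414 = 2.5100
Bₛ = (B − 1)/(n − 1) = (2.5100 − 1)/(6 − 1) = 1.5100/5 = 0.3020

0.30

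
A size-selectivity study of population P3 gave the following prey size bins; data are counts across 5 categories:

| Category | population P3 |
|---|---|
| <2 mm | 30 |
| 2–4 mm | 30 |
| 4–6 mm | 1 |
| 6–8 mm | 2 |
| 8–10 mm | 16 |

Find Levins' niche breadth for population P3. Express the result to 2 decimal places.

3.03

Proportions for population P3 (n=79): 30/79=0.3797, 30/79=0.3797, 1/79=0.0127, 2/79=0.0253, 16/79=0.2025
Σpᵢ² = 0.3797² + 0.3797² + 0.0127² + 0.0253² + 0.2025² = 0.144172 + 0.144172 + 0.000161 + 0.000640 + 0.041006 = 0.330151
B = 1 / 0.330151 = 3.0289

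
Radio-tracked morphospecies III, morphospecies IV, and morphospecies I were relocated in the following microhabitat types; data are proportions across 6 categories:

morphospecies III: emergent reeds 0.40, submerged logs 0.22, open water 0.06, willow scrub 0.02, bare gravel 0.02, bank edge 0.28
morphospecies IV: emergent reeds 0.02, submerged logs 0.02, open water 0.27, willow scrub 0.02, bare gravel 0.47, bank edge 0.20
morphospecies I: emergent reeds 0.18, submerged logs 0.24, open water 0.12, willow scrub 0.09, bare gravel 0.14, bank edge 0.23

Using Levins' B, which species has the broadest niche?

Σp_IIIᵢ² = 0.40² + 0.22² + 0.06² + 0.02² + 0.02² + 0.28² = 0.1600 + 0.0484 + 0.0036 + 0.0004 + 0.0004 + 0.0784 = 0.2912
B_III = 1 / 0.2912 = 3.4341
Σp_IVᵢ² = 0.02² + 0.02² + 0.27² + 0.02² + 0.47² + 0.20² = 0.0004 + 0.0004 + 0.0729 + 0.0004 + 0.2209 + 0.0400 = 0.3350
B_IV = 1 / 0.3350 = 2.9851
Σp_Iᵢ² = 0.18² + 0.24² + 0.12² + 0.09² + 0.14² + 0.23² = 0.0324 + 0.0576 + 0.0144 + 0.0081 + 0.0196 + 0.0529 = 0.1850
B_I = 1 / 0.1850 = 5.4054
Highest B → broadest niche (most generalist): morphospecies I (B = 5.41).

morphospecies I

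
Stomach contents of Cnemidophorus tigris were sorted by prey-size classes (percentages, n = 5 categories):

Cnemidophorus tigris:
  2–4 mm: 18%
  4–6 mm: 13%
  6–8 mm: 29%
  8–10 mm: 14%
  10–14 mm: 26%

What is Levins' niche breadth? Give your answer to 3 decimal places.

4.533

Convert percentages to proportions (divide by 100).
Σpᵢ² = 0.18² + 0.13² + 0.29² + 0.14² + 0.26² = 0.0324 + 0.0169 + 0.0841 + 0.0196 + 0.0676 = 0.2206
B = 1 / 0.2206 = 4.53309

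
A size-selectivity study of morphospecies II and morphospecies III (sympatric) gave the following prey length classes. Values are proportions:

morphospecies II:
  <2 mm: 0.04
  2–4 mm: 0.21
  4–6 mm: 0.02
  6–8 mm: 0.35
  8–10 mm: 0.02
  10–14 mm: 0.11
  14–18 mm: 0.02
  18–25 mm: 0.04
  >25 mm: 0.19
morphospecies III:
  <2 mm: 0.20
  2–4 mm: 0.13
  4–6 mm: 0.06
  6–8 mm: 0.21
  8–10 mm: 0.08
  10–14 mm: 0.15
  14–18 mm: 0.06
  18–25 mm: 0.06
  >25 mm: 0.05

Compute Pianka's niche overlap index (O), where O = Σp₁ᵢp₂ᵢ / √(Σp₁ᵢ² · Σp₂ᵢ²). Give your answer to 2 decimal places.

Σ p₁ᵢp₂ᵢ = 0.0080 + 0.0273 + 0.0012 + 0.0735 + 0.0016 + 0.0165 + 0.0012 + 0.0024 + 0.0095 = 0.1412
Σp_1ᵢ² = 0.04² + 0.21² + 0.02² + 0.35² + 0.02² + 0.11² + 0.02² + 0.04² + 0.19² = 0.0016 + 0.0441 + 0.0004 + 0.1225 + 0.0004 + 0.0121 + 0.0004 + 0.0016 + 0.0361 = 0.2192
Σp_2ᵢ² = 0.20² + 0.13² + 0.06² + 0.21² + 0.08² + 0.15² + 0.06² + 0.06² + 0.05² = 0.0400 + 0.0169 + 0.0036 + 0.0441 + 0.0064 + 0.0225 + 0.0036 + 0.0036 + 0.0025 = 0.1432
O = 0.1412 / √(0.2192 × 0.1432) = 0.1412 / 0.17717 = 0.7970

0.80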